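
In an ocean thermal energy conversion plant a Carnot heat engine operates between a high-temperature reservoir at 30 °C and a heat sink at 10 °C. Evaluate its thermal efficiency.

T_H = 30 °C → 30 + 273.15 = 303.15 K.
T_C = 10 °C → 10 + 273.15 = 283.15 K.
The Carnot efficiency is η = 1 − T_C/T_H = 1 − 283.15/303.15 = 0.0660.

η ≈ 0.0660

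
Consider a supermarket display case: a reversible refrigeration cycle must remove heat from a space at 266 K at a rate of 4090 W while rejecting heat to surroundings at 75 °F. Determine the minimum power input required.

T_H = 75 °F → (75 − 32) × 5/9 = 23.89 °C = 297.04 K.
COP_R = T_C/(T_H − T_C) = 266.00/31.04 = 8.5699.
W = Q_C/COP_R = 4090/8.5699 = 477 W.

Ẇ_in ≈ 477 W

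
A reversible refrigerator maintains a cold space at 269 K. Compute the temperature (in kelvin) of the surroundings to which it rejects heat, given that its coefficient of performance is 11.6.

COP_R = T_C/(T_H − T_C) ⇒ T_H = T_C·(1 + 1/COP_R) = 269.00 × (1 + 1/11.6) = 292 K.

T_H ≈ 292 K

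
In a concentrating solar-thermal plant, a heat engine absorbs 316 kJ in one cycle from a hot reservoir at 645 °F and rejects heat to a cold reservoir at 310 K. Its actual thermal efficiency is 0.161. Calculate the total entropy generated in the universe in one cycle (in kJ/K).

ΔS_univ ≈ 0.340 kJ/K

T_H = 645 °F → (645 − 32) × 5/9 = 340.56 °C = 613.71 K.
W = η·Q_H = 0.161 × 316 = 50.88 kJ, so Q_C = Q_H − W = 265.1 kJ.
The hot reservoir loses entropy Q_H/T_H = 316/613.71 = 0.5149 kJ/K; the cold reservoir gains Q_C/T_C = 265.1/310.00 = 0.8552 kJ/K.
ΔS_univ = −Q_H/T_H + Q_C/T_C = 0.340 kJ/K (> 0, since η = 0.161 < η_Carnot = 0.495).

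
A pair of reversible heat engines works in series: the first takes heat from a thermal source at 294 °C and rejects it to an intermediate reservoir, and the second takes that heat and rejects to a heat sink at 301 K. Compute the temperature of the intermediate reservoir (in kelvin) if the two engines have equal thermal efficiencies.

T_H = 294 °C → 294 + 273.15 = 567.15 K.
Equal efficiencies require 1 − T_m/T_H = 1 − T_C/T_m, i.e. T_m/T_H = T_C/T_m, so T_m = √(T_H·T_C) = √(567.15 × 301.00) = 413.2 K.

T_m ≈ 413.2 K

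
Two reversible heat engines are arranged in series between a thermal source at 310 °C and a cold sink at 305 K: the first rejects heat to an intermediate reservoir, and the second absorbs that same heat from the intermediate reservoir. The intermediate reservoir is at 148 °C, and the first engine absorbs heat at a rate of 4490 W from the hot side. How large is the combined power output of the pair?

T_H = 310 °C → 310 + 273.15 = 583.15 K.
Two reversible stages in series are equivalent to a single Carnot engine between T_H and T_C, so η_total = 1 − T_C/T_H = 1 − 305.00/583.15 = 0.4770.
W_total = η_total · Q_H = 0.4770 × 4490 = 2140 W.

Ẇ_total ≈ 2140 W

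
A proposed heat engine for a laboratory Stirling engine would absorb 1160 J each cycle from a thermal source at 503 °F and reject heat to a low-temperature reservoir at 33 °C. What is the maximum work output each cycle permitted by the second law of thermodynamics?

W_max ≈ 496.0 J

T_H = 503 °F → (503 − 32) × 5/9 = 261.67 °C = 534.82 K.
T_C = 33 °C → 33 + 273.15 = 306.15 K.
The upper bound on efficiency is η_max = 1 − T_C/T_H = 1 − 306.15/534.82 = 0.4276.
W_max = η_max · Q_H = 0.4276 × 1160 = 496.0 J.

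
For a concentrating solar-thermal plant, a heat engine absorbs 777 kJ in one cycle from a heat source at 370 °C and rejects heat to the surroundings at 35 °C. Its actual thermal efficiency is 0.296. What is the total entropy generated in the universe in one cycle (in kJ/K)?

ΔS_univ ≈ 0.567 kJ/K

T_H = 370 °C → 370 + 273.15 = 643.15 K.
T_C = 35 °C → 35 + 273.15 = 308.15 K.
W = η·Q_H = 0.296 × 777 = 230.0 kJ, so Q_C = Q_H − W = 547.0 kJ.
Entropy balance on the reservoirs: −Q_H/T_H = -1.208 kJ/K, +Q_C/T_C = 1.775 kJ/K.
ΔS_univ = −Q_H/T_H + Q_C/T_C = 0.567 kJ/K (> 0, since η = 0.296 < η_Carnot = 0.521).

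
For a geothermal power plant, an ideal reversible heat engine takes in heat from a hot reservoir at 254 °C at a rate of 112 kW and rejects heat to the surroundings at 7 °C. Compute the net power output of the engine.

Ẇ ≈ 52.5 kW

T_H = 254 °C → 254 + 273.15 = 527.15 K.
T_C = 7 °C → 7 + 273.15 = 280.15 K.
η_rev = 1 − T_C/T_H = 1 − 280.15/527.15 = 0.4686.
W = η·Q_H = 0.4686 × 112 = 52.5 kW.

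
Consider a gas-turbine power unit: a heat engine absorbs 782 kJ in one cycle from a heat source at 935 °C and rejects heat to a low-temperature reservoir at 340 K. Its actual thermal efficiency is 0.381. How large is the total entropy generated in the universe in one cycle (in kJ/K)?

ΔS_univ ≈ 0.7764 kJ/K

T_H = 935 °C → 935 + 273.15 = 1208.15 K.
W = η·Q_H = 0.381 × 782 = 297.9 kJ, so Q_C = Q_H − W = 484.1 kJ.
Reservoir entropy changes: ΔS_H = −Q_H/T_H = −782/1208.15 = -0.6473 kJ/K and ΔS_C = +Q_C/T_C = 484.1/340.00 = 1.424 kJ/K.
ΔS_univ = −Q_H/T_H + Q_C/T_C = 0.7764 kJ/K (> 0, since η = 0.381 < η_Carnot = 0.719).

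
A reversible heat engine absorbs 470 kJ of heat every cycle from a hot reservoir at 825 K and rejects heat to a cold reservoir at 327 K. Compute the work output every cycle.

W ≈ 283.7 kJ

For a reversible engine, η = 1 − T_C/T_H = 1 − 327.00/825.00 = 0.6036.
W = η·Q_H = 0.6036 × 470 = 283.7 kJ.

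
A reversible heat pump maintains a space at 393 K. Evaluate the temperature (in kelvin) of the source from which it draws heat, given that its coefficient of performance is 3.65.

COP_HP = T_H/(T_H − T_C) ⇒ T_C = T_H·(COP_HP − 1)/COP_HP = 393.00 × (3.65 − 1)/3.65 = 285 K.

T_C ≈ 285 K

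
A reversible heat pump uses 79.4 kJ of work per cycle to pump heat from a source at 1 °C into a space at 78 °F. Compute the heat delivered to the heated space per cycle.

T_H = 78 °F → (78 − 32) × 5/9 = 25.56 °C = 298.71 K.
T_C = 1 °C → 1 + 273.15 = 274.15 K.
Reversible heating COP: COP_HP = T_H/(T_H − T_C) = 298.71/24.56 = 12.1645.
Q_H = COP_HP · W = 12.1645 × 79.4 = 965.9 kJ.

Q_H ≈ 965.9 kJ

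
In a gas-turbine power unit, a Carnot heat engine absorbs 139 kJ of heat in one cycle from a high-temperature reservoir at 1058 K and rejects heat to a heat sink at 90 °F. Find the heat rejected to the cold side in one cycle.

Q_C ≈ 40.12 kJ

T_C = 90 °F → (90 − 32) × 5/9 = 32.22 °C = 305.37 K.
η_rev = 1 − T_C/T_H = 1 − 305.37/1058.00 = 0.7114.
For a reversible cycle Q_C/Q_H = T_C/T_H, so Q_C = 139 × 305.37/1058.00 = 40.12 kJ.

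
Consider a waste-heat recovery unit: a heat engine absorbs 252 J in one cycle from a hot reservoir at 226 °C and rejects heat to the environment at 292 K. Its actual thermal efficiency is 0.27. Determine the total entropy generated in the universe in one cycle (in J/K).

ΔS_univ ≈ 0.1251 J/K

T_H = 226 °C → 226 + 273.15 = 499.15 K.
W = η·Q_H = 0.27 × 252 = 68.04 J, so Q_C = Q_H − W = 184.0 J.
Entropy balance on the reservoirs: −Q_H/T_H = -0.5049 J/K, +Q_C/T_C = 0.6300 J/K.
ΔS_univ = −Q_H/T_H + Q_C/T_C = 0.1251 J/K (> 0, since η = 0.27 < η_Carnot = 0.415).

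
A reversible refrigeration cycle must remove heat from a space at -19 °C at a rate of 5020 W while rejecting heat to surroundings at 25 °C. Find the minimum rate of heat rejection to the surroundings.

Q̇_H ≈ 5889 W

T_H = 25 °C → 25 + 273.15 = 298.15 K.
T_C = -19 °C → -19 + 273.15 = 254.15 K.
For a reversible cycle Q_H/Q_C = T_H/T_C, so Q_H = Q_C·T_H/T_C = 5020 × 298.15/254.15 = 5889 W.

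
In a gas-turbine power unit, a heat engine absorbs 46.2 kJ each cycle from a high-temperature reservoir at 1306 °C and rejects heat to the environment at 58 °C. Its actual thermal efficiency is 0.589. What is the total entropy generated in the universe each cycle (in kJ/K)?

T_H = 1306 °C → 1306 + 273.15 = 1579.15 K.
T_C = 58 °C → 58 + 273.15 = 331.15 K.
W = η·Q_H = 0.589 × 46.2 = 27.21 kJ, so Q_C = Q_H − W = 18.99 kJ.
Reservoir entropy changes: ΔS_H = −Q_H/T_H = −46.2/1579.15 = -0.02926 kJ/K and ΔS_C = +Q_C/T_C = 18.99/331.15 = 0.05734 kJ/K.
ΔS_univ = −Q_H/T_H + Q_C/T_C = 0.02808 kJ/K (> 0, since η = 0.589 < η_Carnot = 0.790).

ΔS_univ ≈ 0.02808 kJ/K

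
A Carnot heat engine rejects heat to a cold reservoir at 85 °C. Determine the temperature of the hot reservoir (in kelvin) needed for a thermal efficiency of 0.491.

T_H ≈ 704 K

T_C = 85 °C → 85 + 273.15 = 358.15 K.
From η = 1 − T_C/T_H, solving for T_H gives T_H = T_C/(1 − η) = 358.15/(1 − 0.491) = 704 K.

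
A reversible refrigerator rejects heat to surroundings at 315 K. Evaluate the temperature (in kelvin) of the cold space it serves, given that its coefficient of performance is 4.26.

COP_R = T_C/(T_H − T_C) ⇒ T_C = T_H·COP_R/(1 + COP_R) = 315.00 × 4.26/(1 + 4.26) = 255 K.

T_C ≈ 255 K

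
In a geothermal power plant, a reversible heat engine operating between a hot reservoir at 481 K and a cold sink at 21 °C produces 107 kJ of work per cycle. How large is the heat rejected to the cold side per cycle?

T_C = 21 °C → 21 + 273.15 = 294.15 K.
The Carnot efficiency is η = 1 − T_C/T_H = 1 − 294.15/481.00 = 0.3885.
Since Q_C/Q_H = T_C/T_H and Q_H = W/η, Q_C = W·T_C/(T_H − T_C) = 107 × 294.15/186.85 = 168.4 kJ.

Q_C ≈ 168.4 kJ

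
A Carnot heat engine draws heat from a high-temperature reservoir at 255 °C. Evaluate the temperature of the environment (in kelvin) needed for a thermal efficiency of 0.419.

T_C ≈ 306.9 K

T_H = 255 °C → 255 + 273.15 = 528.15 K.
From η = 1 − T_C/T_H, T_C = T_H·(1 − η) = 528.15 × (1 − 0.419) = 306.9 K.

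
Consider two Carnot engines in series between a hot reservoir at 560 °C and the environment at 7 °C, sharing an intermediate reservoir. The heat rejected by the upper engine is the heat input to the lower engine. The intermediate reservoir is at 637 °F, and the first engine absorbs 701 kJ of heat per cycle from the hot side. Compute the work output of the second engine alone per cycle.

W₂ ≈ 276.9 kJ

T_H = 560 °C → 560 + 273.15 = 833.15 K.
T_C = 7 °C → 7 + 273.15 = 280.15 K.
T_m = 637 °F → (637 − 32) × 5/9 = 336.11 °C = 609.26 K.
Heat entering the second stage: Q_m = Q_H·(T_m/T_H) = 701 × 609.26/833.15 = 512.6 kJ.
Second-stage efficiency η₂ = 1 − T_C/T_m = 1 − 280.15/609.26 = 0.5402, so W₂ = η₂·Q_m = 276.9 kJ.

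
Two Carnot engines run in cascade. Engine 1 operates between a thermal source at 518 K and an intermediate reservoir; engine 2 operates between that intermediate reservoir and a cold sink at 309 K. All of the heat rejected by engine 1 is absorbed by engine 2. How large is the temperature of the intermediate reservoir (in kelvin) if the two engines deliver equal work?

For reversible stages Q_m = Q_H·(T_m/T_H). Setting W₁ = Q_H(1 − T_m/T_H) equal to W₂ = Q_m(1 − T_C/T_m) = Q_H·(T_m − T_C)/T_H gives T_H − T_m = T_m − T_C, so T_m = (T_H + T_C)/2 = (518.00 + 309.00)/2 = 413.5 K.

T_m ≈ 413.5 K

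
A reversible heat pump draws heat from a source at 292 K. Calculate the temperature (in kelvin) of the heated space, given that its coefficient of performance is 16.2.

COP_HP = T_H/(T_H − T_C) ⇒ T_H = T_C·COP_HP/(COP_HP − 1) = 292.00 × 16.2/(16.2 − 1) = 311.2 K.

T_H ≈ 311.2 K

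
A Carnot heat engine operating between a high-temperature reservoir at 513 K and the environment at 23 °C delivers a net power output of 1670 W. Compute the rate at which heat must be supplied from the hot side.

T_C = 23 °C → 23 + 273.15 = 296.15 K.
The Carnot efficiency is η = 1 − T_C/T_H = 1 − 296.15/513.00 = 0.4227.
Q_H = W/η = 1670/0.4227 = 3950 W.

Q̇_H ≈ 3950 W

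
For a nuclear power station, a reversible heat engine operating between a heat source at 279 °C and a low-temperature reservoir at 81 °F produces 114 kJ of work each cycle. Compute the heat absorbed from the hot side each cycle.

T_H = 279 °C → 279 + 273.15 = 552.15 K.
T_C = 81 °F → (81 − 32) × 5/9 = 27.22 °C = 300.37 K.
Since the cycle is reversible, η = 1 − T_C/T_H = 1 − 300.37/552.15 = 0.4560.
Q_H = W/η = 114/0.4560 = 250 kJ.

Q_H ≈ 250 kJ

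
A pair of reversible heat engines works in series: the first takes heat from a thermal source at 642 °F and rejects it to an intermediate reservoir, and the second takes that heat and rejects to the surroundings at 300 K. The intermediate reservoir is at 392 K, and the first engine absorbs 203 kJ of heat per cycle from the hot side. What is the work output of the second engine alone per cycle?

T_H = 642 °F → (642 − 32) × 5/9 = 338.89 °C = 612.04 K.
Heat entering the second stage: Q_m = Q_H·(T_m/T_H) = 203 × 392.00/612.04 = 130 kJ.
Second-stage efficiency η₂ = 1 − T_C/T_m = 1 − 300.00/392.00 = 0.2347, so W₂ = η₂·Q_m = 30.5 kJ.

W₂ ≈ 30.5 kJ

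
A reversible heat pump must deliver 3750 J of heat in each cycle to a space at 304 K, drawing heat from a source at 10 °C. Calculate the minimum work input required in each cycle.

T_C = 10 °C → 10 + 273.15 = 283.15 K.
COP_HP = T_H/(T_H − T_C) = 304.00/20.85 = 14.5803.
W = Q_H/COP_HP = 3750/14.5803 = 257 J.

W_in ≈ 257 J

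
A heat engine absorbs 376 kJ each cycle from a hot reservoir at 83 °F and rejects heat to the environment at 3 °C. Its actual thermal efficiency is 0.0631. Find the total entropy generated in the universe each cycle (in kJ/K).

ΔS_univ ≈ 0.0285 kJ/K

T_H = 83 °F → (83 − 32) × 5/9 = 28.33 °C = 301.48 K.
T_C = 3 °C → 3 + 273.15 = 276.15 K.
W = η·Q_H = 0.0631 × 376 = 23.73 kJ, so Q_C = Q_H − W = 352.3 kJ.
Entropy balance on the reservoirs: −Q_H/T_H = -1.247 kJ/K, +Q_C/T_C = 1.276 kJ/K.
ΔS_univ = −Q_H/T_H + Q_C/T_C = 0.0285 kJ/K (> 0, since η = 0.0631 < η_Carnot = 0.084).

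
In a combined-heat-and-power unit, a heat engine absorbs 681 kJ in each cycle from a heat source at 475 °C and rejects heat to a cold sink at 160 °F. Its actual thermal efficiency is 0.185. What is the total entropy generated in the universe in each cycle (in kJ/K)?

T_H = 475 °C → 475 + 273.15 = 748.15 K.
T_C = 160 °F → (160 − 32) × 5/9 = 71.11 °C = 344.26 K.
W = η·Q_H = 0.185 × 681 = 126.0 kJ, so Q_C = Q_H − W = 555.0 kJ.
Reservoir entropy changes: ΔS_H = −Q_H/T_H = −681/748.15 = -0.9102 kJ/K and ΔS_C = +Q_C/T_C = 555.0/344.26 = 1.612 kJ/K.
ΔS_univ = −Q_H/T_H + Q_C/T_C = 0.702 kJ/K (> 0, since η = 0.185 < η_Carnot = 0.540).

ΔS_univ ≈ 0.702 kJ/K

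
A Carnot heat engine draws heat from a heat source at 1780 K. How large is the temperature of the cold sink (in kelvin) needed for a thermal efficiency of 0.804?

From η = 1 − T_C/T_H, T_C = T_H·(1 − η) = 1780.00 × (1 − 0.804) = 349 K.

T_C ≈ 349 K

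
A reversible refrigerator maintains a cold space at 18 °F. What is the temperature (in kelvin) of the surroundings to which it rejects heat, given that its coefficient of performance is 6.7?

T_H ≈ 305 K

T_C = 18 °F → (18 − 32) × 5/9 = -7.78 °C = 265.37 K.
COP_R = T_C/(T_H − T_C) ⇒ T_H = T_C·(1 + 1/COP_R) = 265.37 × (1 + 1/6.7) = 305 K.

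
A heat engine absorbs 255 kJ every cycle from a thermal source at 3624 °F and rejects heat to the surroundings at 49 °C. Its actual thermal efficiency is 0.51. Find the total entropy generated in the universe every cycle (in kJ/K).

ΔS_univ ≈ 0.275 kJ/K

T_H = 3624 °F → (3624 − 32) × 5/9 = 1995.56 °C = 2268.71 K.
T_C = 49 °C → 49 + 273.15 = 322.15 K.
W = η·Q_H = 0.51 × 255 = 130.1 kJ, so Q_C = Q_H − W = 124.9 kJ.
Reservoir entropy changes: ΔS_H = −Q_H/T_H = −255/2268.71 = -0.1124 kJ/K and ΔS_C = +Q_C/T_C = 124.9/322.15 = 0.3879 kJ/K.
ΔS_univ = −Q_H/T_H + Q_C/T_C = 0.275 kJ/K (> 0, since η = 0.51 < η_Carnot = 0.858).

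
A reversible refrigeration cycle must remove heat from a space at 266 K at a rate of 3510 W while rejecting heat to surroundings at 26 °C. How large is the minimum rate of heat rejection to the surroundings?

Q̇_H ≈ 3947 W

T_H = 26 °C → 26 + 273.15 = 299.15 K.
For a reversible cycle Q_H/Q_C = T_H/T_C, so Q_H = Q_C·T_H/T_C = 3510 × 299.15/266.00 = 3947 W.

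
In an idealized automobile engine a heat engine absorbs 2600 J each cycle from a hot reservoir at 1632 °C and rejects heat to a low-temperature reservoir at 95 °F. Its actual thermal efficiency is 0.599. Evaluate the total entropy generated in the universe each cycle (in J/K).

T_H = 1632 °C → 1632 + 273.15 = 1905.15 K.
T_C = 95 °F → (95 − 32) × 5/9 = 35.00 °C = 308.15 K.
W = η·Q_H = 0.599 × 2600 = 1557 J, so Q_C = Q_H − W = 1043 J.
The hot reservoir loses entropy Q_H/T_H = 2600/1905.15 = 1.365 J/K; the cold reservoir gains Q_C/T_C = 1043/308.15 = 3.383 J/K.
ΔS_univ = −Q_H/T_H + Q_C/T_C = 2.02 J/K (> 0, since η = 0.599 < η_Carnot = 0.838).

ΔS_univ ≈ 2.02 J/K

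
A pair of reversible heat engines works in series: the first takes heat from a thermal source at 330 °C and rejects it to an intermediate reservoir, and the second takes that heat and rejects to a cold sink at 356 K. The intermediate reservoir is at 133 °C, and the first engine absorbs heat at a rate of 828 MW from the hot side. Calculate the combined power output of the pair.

T_H = 330 °C → 330 + 273.15 = 603.15 K.
Two reversible stages in series are equivalent to a single Carnot engine between T_H and T_C, so η_total = 1 − T_C/T_H = 1 − 356.00/603.15 = 0.4098.
W_total = η_total · Q_H = 0.4098 × 828 = 339 MW.

Ẇ_total ≈ 339 MW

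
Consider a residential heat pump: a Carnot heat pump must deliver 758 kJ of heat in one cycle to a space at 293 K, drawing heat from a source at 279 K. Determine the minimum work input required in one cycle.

For a reversible heat pump, COP_HP = T_H/(T_H − T_C) = 293.00/14.00 = 20.9286.
W = Q_H/COP_HP = 758/20.9286 = 36.2 kJ.

W_in ≈ 36.2 kJ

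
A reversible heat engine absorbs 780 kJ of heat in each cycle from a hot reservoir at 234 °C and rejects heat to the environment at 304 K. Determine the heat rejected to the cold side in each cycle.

T_H = 234 °C → 234 + 273.15 = 507.15 K.
Since the cycle is reversible, η = 1 − T_C/T_H = 1 − 304.00/507.15 = 0.4006.
For a reversible cycle Q_C/Q_H = T_C/T_H, so Q_C = 780 × 304.00/507.15 = 468 kJ.

Q_C ≈ 468 kJ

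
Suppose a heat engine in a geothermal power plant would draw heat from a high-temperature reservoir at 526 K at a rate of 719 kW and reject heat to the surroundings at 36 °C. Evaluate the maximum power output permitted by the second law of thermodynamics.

Ẇ_max ≈ 296.4 kW

T_C = 36 °C → 36 + 273.15 = 309.15 K.
The upper bound on efficiency is η_max = 1 − T_C/T_H = 1 − 309.15/526.00 = 0.4123.
W_max = η_max · Q_H = 0.4123 × 719 = 296.4 kW.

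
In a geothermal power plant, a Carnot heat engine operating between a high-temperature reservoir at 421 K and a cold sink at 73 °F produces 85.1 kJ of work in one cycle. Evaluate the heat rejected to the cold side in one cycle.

T_C = 73 °F → (73 − 32) × 5/9 = 22.78 °C = 295.93 K.
Since the cycle is reversible, η = 1 − T_C/T_H = 1 − 295.93/421.00 = 0.2971.
Since Q_C/Q_H = T_C/T_H and Q_H = W/η, Q_C = W·T_C/(T_H − T_C) = 85.1 × 295.93/125.07 = 201 kJ.

Q_C ≈ 201 kJ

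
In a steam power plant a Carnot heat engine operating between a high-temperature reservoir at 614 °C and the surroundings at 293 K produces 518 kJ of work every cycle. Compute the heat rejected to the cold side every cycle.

T_H = 614 °C → 614 + 273.15 = 887.15 K.
η_rev = 1 − T_C/T_H = 1 − 293.00/887.15 = 0.6697.
Since Q_C/Q_H = T_C/T_H and Q_H = W/η, Q_C = W·T_C/(T_H − T_C) = 518 × 293.00/594.15 = 255 kJ.

Q_C ≈ 255 kJ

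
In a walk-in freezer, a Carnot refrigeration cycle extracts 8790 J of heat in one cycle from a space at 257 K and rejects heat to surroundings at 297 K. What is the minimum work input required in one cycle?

Carnot COP: COP_R = T_C/(T_H − T_C) = 257.00/40.00 = 6.4250.
W = Q_C/COP_R = 8790/6.4250 = 1368 J.

W_in ≈ 1368 J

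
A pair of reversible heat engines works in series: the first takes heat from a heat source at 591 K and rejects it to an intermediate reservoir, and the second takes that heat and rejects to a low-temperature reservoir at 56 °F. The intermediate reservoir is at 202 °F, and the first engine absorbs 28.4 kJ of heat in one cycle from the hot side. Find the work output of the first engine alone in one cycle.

W₁ ≈ 10.7 kJ

T_C = 56 °F → (56 − 32) × 5/9 = 13.33 °C = 286.48 K.
T_m = 202 °F → (202 − 32) × 5/9 = 94.44 °C = 367.59 K.
First-stage efficiency η₁ = 1 − T_m/T_H = 1 − 367.59/591.00 = 0.3780.
W₁ = η₁·Q_H = 0.3780 × 28.4 = 10.7 kJ.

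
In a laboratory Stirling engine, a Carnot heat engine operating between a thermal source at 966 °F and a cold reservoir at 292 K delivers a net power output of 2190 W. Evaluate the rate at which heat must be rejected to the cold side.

T_H = 966 °F → (966 − 32) × 5/9 = 518.89 °C = 792.04 K.
Carnot efficiency: η = 1 − T_C/T_H = 1 − 292.00/792.04 = 0.6313.
Since Q_C/Q_H = T_C/T_H and Q_H = W/η, Q_C = W·T_C/(T_H − T_C) = 2190 × 292.00/500.04 = 1279 W.

Q̇_C ≈ 1279 W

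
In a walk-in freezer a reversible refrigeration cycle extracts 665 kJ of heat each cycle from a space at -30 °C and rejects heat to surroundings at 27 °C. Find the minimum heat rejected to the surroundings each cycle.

Q_H ≈ 820.9 kJ

T_H = 27 °C → 27 + 273.15 = 300.15 K.
T_C = -30 °C → -30 + 273.15 = 243.15 K.
For a reversible cycle Q_H/Q_C = T_H/T_C, so Q_H = Q_C·T_H/T_C = 665 × 300.15/243.15 = 820.9 kJ.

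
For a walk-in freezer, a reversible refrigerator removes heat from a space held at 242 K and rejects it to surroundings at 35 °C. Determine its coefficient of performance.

T_H = 35 °C → 35 + 273.15 = 308.15 K.
COP_R = T_C/(T_H − T_C) = 242.00/(308.15 − 242.00) = 3.658.

COP_R ≈ 3.658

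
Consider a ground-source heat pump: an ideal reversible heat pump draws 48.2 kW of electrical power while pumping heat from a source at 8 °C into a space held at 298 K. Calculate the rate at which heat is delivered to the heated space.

T_C = 8 °C → 8 + 273.15 = 281.15 K.
For a reversible heat pump, COP_HP = T_H/(T_H − T_C) = 298.00/16.85 = 17.6855.
Q_H = COP_HP · W = 17.6855 × 48.2 = 852 kW.

Q̇_H ≈ 852 kW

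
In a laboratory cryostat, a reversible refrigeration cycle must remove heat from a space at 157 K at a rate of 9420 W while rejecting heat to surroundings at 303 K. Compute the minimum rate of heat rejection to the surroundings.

Q̇_H ≈ 18180 W

For a reversible cycle Q_H/Q_C = T_H/T_C, so Q_H = Q_C·T_H/T_C = 9420 × 303.00/157.00 = 18180 W.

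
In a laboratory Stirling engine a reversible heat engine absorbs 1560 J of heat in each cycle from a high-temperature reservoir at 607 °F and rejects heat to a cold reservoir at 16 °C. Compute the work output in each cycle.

W ≈ 798.8 J

T_H = 607 °F → (607 − 32) × 5/9 = 319.44 °C = 592.59 K.
T_C = 16 °C → 16 + 273.15 = 289.15 K.
η_rev = 1 − T_C/T_H = 1 − 289.15/592.59 = 0.5121.
W = η·Q_H = 0.5121 × 1560 = 798.8 J.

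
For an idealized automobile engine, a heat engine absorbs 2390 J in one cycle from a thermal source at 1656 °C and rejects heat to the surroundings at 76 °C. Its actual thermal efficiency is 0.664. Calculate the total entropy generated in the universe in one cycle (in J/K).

ΔS_univ ≈ 1.061 J/K

T_H = 1656 °C → 1656 + 273.15 = 1929.15 K.
T_C = 76 °C → 76 + 273.15 = 349.15 K.
W = η·Q_H = 0.664 × 2390 = 1587 J, so Q_C = Q_H − W = 803.0 J.
The hot reservoir loses entropy Q_H/T_H = 2390/1929.15 = 1.239 J/K; the cold reservoir gains Q_C/T_C = 803.0/349.15 = 2.300 J/K.
ΔS_univ = −Q_H/T_H + Q_C/T_C = 1.061 J/K (> 0, since η = 0.664 < η_Carnot = 0.819).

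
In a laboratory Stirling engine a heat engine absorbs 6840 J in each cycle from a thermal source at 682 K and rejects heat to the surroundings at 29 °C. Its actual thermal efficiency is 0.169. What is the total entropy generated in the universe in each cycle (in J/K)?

ΔS_univ ≈ 8.78 J/K

T_C = 29 °C → 29 + 273.15 = 302.15 K.
W = η·Q_H = 0.169 × 6840 = 1156 J, so Q_C = Q_H − W = 5684 J.
Reservoir entropy changes: ΔS_H = −Q_H/T_H = −6840/682.00 = -10.03 J/K and ΔS_C = +Q_C/T_C = 5684/302.15 = 18.81 J/K.
ΔS_univ = −Q_H/T_H + Q_C/T_C = 8.78 J/K (> 0, since η = 0.169 < η_Carnot = 0.557).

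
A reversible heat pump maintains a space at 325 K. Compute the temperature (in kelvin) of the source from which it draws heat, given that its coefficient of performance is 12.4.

T_C ≈ 299 K

COP_HP = T_H/(T_H − T_C) ⇒ T_C = T_H·(COP_HP − 1)/COP_HP = 325.00 × (12.4 − 1)/12.4 = 299 K.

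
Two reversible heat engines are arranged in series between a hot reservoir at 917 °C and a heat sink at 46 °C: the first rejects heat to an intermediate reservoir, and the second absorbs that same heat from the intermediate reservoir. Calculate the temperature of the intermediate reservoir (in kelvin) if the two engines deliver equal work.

T_m ≈ 755 K

T_H = 917 °C → 917 + 273.15 = 1190.15 K.
T_C = 46 °C → 46 + 273.15 = 319.15 K.
For reversible stages Q_m = Q_H·(T_m/T_H). Setting W₁ = Q_H(1 − T_m/T_H) equal to W₂ = Q_m(1 − T_C/T_m) = Q_H·(T_m − T_C)/T_H gives T_H − T_m = T_m − T_C, so T_m = (T_H + T_C)/2 = (1190.15 + 319.15)/2 = 755 K.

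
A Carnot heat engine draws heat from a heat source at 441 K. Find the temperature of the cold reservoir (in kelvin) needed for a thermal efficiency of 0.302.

From η = 1 − T_C/T_H, T_C = T_H·(1 − η) = 441.00 × (1 − 0.302) = 308 K.

T_C ≈ 308 K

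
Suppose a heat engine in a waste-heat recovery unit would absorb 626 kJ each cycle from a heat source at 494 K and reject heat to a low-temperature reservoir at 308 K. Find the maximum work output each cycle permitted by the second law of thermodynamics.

The upper bound on efficiency is η_max = 1 − T_C/T_H = 1 − 308.00/494.00 = 0.3765.
W_max = η_max · Q_H = 0.3765 × 626 = 236 kJ.

W_max ≈ 236 kJ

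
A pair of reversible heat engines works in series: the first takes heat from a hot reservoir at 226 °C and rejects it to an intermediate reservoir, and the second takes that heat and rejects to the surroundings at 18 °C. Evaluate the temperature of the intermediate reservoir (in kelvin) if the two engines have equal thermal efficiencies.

T_m ≈ 381 K

T_H = 226 °C → 226 + 273.15 = 499.15 K.
T_C = 18 °C → 18 + 273.15 = 291.15 K.
Equal efficiencies require 1 − T_m/T_H = 1 − T_C/T_m, i.e. T_m/T_H = T_C/T_m, so T_m = √(T_H·T_C) = √(499.15 × 291.15) = 381 K.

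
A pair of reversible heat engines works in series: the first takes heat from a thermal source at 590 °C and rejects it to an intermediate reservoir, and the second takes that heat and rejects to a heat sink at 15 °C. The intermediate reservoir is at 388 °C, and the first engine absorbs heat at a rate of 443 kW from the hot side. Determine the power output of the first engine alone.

Ẇ₁ ≈ 104 kW

T_H = 590 °C → 590 + 273.15 = 863.15 K.
T_C = 15 °C → 15 + 273.15 = 288.15 K.
T_m = 388 °C → 388 + 273.15 = 661.15 K.
First-stage efficiency η₁ = 1 − T_m/T_H = 1 − 661.15/863.15 = 0.2340.
W₁ = η₁·Q_H = 0.2340 × 443 = 104 kW.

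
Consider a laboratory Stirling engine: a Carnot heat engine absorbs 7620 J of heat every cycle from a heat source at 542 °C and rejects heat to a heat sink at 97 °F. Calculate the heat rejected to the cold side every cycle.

T_H = 542 °C → 542 + 273.15 = 815.15 K.
T_C = 97 °F → (97 − 32) × 5/9 = 36.11 °C = 309.26 K.
η_rev = 1 − T_C/T_H = 1 − 309.26/815.15 = 0.6206.
For a reversible cycle Q_C/Q_H = T_C/T_H, so Q_C = 7620 × 309.26/815.15 = 2890 J.

Q_C ≈ 2890 J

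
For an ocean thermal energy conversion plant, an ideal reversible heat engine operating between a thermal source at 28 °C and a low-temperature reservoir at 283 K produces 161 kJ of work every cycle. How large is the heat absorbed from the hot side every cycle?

T_H = 28 °C → 28 + 273.15 = 301.15 K.
Since the cycle is reversible, η = 1 − T_C/T_H = 1 − 283.00/301.15 = 0.0603.
Q_H = W/η = 161/0.0603 = 2670 kJ.

Q_H ≈ 2670 kJ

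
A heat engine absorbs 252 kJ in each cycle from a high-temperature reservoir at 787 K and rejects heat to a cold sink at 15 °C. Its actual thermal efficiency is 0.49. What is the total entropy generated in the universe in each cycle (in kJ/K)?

ΔS_univ ≈ 0.126 kJ/K

T_C = 15 °C → 15 + 273.15 = 288.15 K.
W = η·Q_H = 0.49 × 252 = 123.5 kJ, so Q_C = Q_H − W = 128.5 kJ.
Reservoir entropy changes: ΔS_H = −Q_H/T_H = −252/787.00 = -0.3202 kJ/K and ΔS_C = +Q_C/T_C = 128.5/288.15 = 0.4460 kJ/K.
ΔS_univ = −Q_H/T_H + Q_C/T_C = 0.126 kJ/K (> 0, since η = 0.49 < η_Carnot = 0.634).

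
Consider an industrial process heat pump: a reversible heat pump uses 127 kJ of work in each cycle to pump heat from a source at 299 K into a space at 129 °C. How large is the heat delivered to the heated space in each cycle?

Q_H ≈ 495 kJ

T_H = 129 °C → 129 + 273.15 = 402.15 K.
COP_HP = T_H/(T_H − T_C) = 402.15/103.15 = 3.8987.
Q_H = COP_HP · W = 3.8987 × 127 = 495 kJ.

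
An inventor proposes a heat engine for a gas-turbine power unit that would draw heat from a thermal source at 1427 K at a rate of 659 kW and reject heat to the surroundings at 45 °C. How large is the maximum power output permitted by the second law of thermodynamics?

Ẇ_max ≈ 512.1 kW

T_C = 45 °C → 45 + 273.15 = 318.15 K.
The upper bound on efficiency is η_max = 1 − T_C/T_H = 1 − 318.15/1427.00 = 0.7770.
W_max = η_max · Q_H = 0.7770 × 659 = 512.1 kW.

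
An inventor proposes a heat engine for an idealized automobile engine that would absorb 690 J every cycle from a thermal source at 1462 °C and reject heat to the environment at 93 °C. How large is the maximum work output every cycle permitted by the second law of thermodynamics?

T_H = 1462 °C → 1462 + 273.15 = 1735.15 K.
T_C = 93 °C → 93 + 273.15 = 366.15 K.
No engine can exceed the Carnot limit: η_max = 1 − T_C/T_H = 1 − 366.15/1735.15 = 0.7890.
W_max = η_max · Q_H = 0.7890 × 690 = 544 J.

W_max ≈ 544 J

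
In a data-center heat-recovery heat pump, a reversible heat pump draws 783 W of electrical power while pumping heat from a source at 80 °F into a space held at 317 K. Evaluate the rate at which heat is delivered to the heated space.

T_C = 80 °F → (80 − 32) × 5/9 = 26.67 °C = 299.82 K.
The Carnot heat-pump COP is COP_HP = T_H/(T_H − T_C) = 317.00/17.18 = 18.4481.
Q_H = COP_HP · W = 18.4481 × 783 = 14400 W.

Q̇_H ≈ 14400 W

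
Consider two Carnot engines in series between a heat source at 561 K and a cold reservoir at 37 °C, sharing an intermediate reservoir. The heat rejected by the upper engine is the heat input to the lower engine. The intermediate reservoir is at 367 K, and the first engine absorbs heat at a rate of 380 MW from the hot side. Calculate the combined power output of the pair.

Ẇ_total ≈ 169.9 MW

T_C = 37 °C → 37 + 273.15 = 310.15 K.
Two reversible stages in series are equivalent to a single Carnot engine between T_H and T_C, so η_total = 1 − T_C/T_H = 1 − 310.15/561.00 = 0.4471.
W_total = η_total · Q_H = 0.4471 × 380 = 169.9 MW.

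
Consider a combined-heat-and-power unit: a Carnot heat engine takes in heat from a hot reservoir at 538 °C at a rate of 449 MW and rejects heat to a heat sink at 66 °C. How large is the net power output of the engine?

T_H = 538 °C → 538 + 273.15 = 811.15 K.
T_C = 66 °C → 66 + 273.15 = 339.15 K.
For a reversible engine, η = 1 − T_C/T_H = 1 − 339.15/811.15 = 0.5819.
W = η·Q_H = 0.5819 × 449 = 261.3 MW.

Ẇ ≈ 261.3 MW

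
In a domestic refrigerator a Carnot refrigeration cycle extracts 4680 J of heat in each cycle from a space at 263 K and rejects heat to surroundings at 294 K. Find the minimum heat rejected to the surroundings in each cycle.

For a reversible cycle Q_H/Q_C = T_H/T_C, so Q_H = Q_C·T_H/T_C = 4680 × 294.00/263.00 = 5232 J.

Q_H ≈ 5232 J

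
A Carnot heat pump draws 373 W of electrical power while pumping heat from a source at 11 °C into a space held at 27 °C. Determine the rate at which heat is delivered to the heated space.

Q̇_H ≈ 7000 W

T_H = 27 °C → 27 + 273.15 = 300.15 K.
T_C = 11 °C → 11 + 273.15 = 284.15 K.
COP_HP = T_H/(T_H − T_C) = 300.15/16.00 = 18.7594.
Q_H = COP_HP · W = 18.7594 × 373 = 7000 W.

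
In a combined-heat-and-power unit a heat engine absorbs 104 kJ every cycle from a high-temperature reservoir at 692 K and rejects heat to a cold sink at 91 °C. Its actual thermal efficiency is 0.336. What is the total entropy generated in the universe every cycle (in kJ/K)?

ΔS_univ ≈ 0.03935 kJ/K

T_C = 91 °C → 91 + 273.15 = 364.15 K.
W = η·Q_H = 0.336 × 104 = 34.94 kJ, so Q_C = Q_H − W = 69.06 kJ.
Reservoir entropy changes: ΔS_H = −Q_H/T_H = −104/692.00 = -0.1503 kJ/K and ΔS_C = +Q_C/T_C = 69.06/364.15 = 0.1896 kJ/K.
ΔS_univ = −Q_H/T_H + Q_C/T_C = 0.03935 kJ/K (> 0, since η = 0.336 < η_Carnot = 0.474).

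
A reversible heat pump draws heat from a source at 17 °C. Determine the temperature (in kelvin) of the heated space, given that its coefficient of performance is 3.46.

T_H ≈ 408.1 K

T_C = 17 °C → 17 + 273.15 = 290.15 K.
COP_HP = T_H/(T_H − T_C) ⇒ T_H = T_C·COP_HP/(COP_HP − 1) = 290.15 × 3.46/(3.46 − 1) = 408.1 K.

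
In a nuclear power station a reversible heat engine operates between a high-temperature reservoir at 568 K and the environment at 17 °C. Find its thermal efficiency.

T_C = 17 °C → 17 + 273.15 = 290.15 K.
η_rev = 1 − T_C/T_H = 1 − 290.15/568.00 = 0.4892.

η ≈ 0.4892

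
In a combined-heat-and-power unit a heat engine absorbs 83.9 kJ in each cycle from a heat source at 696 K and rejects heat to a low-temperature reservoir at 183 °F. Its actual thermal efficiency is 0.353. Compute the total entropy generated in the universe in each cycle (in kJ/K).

T_C = 183 °F → (183 − 32) × 5/9 = 83.89 °C = 357.04 K.
W = η·Q_H = 0.353 × 83.9 = 29.62 kJ, so Q_C = Q_H − W = 54.28 kJ.
The hot reservoir loses entropy Q_H/T_H = 83.9/696.00 = 0.1205 kJ/K; the cold reservoir gains Q_C/T_C = 54.28/357.04 = 0.1520 kJ/K.
ΔS_univ = −Q_H/T_H + Q_C/T_C = 0.0315 kJ/K (> 0, since η = 0.353 < η_Carnot = 0.487).

ΔS_univ ≈ 0.0315 kJ/K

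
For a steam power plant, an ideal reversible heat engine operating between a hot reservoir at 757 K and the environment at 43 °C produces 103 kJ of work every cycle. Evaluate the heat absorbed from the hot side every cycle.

Q_H ≈ 177 kJ

T_C = 43 °C → 43 + 273.15 = 316.15 K.
η_rev = 1 − T_C/T_H = 1 − 316.15/757.00 = 0.5824.
Q_H = W/η = 103/0.5824 = 177 kJ.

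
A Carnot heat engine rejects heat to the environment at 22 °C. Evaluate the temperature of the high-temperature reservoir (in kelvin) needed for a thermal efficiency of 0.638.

T_C = 22 °C → 22 + 273.15 = 295.15 K.
From η = 1 − T_C/T_H, solving for T_H gives T_H = T_C/(1 − η) = 295.15/(1 − 0.638) = 815 K.

T_H ≈ 815 K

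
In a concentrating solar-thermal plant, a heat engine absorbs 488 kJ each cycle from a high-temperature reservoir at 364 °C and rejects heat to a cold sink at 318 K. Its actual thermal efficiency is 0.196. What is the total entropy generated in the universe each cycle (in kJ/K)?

T_H = 364 °C → 364 + 273.15 = 637.15 K.
W = η·Q_H = 0.196 × 488 = 95.65 kJ, so Q_C = Q_H − W = 392.4 kJ.
Reservoir entropy changes: ΔS_H = −Q_H/T_H = −488/637.15 = -0.7659 kJ/K and ΔS_C = +Q_C/T_C = 392.4/318.00 = 1.234 kJ/K.
ΔS_univ = −Q_H/T_H + Q_C/T_C = 0.468 kJ/K (> 0, since η = 0.196 < η_Carnot = 0.501).

ΔS_univ ≈ 0.468 kJ/K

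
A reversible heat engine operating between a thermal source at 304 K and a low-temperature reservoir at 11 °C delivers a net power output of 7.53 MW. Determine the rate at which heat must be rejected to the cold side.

Q̇_C ≈ 108 MW

T_C = 11 °C → 11 + 273.15 = 284.15 K.
For a reversible engine, η = 1 − T_C/T_H = 1 − 284.15/304.00 = 0.0653.
Since Q_C/Q_H = T_C/T_H and Q_H = W/η, Q_C = W·T_C/(T_H − T_C) = 7.53 × 284.15/19.85 = 108 MW.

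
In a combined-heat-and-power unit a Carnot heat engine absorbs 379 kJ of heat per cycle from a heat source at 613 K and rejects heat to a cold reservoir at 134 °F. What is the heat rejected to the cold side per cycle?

Q_C ≈ 204 kJ

T_C = 134 °F → (134 − 32) × 5/9 = 56.67 °C = 329.82 K.
η_rev = 1 − T_C/T_H = 1 − 329.82/613.00 = 0.4620.
For a reversible cycle Q_C/Q_H = T_C/T_H, so Q_C = 379 × 329.82/613.00 = 204 kJ.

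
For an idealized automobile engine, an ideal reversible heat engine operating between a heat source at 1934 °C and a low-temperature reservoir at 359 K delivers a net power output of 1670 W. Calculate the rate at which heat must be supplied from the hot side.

Q̇_H ≈ 1990 W

T_H = 1934 °C → 1934 + 273.15 = 2207.15 K.
For a reversible engine, η = 1 − T_C/T_H = 1 − 359.00/2207.15 = 0.8373.
Q_H = W/η = 1670/0.8373 = 1990 W.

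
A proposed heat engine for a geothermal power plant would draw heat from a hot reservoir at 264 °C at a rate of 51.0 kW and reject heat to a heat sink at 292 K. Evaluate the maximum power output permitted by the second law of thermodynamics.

T_H = 264 °C → 264 + 273.15 = 537.15 K.
No engine can exceed the Carnot limit: η_max = 1 − T_C/T_H = 1 − 292.00/537.15 = 0.4564.
W_max = η_max · Q_H = 0.4564 × 51.0 = 23.3 kW.

Ẇ_max ≈ 23.3 kW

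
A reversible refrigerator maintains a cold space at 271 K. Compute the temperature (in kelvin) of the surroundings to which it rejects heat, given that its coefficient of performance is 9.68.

T_H ≈ 299 K

COP_R = T_C/(T_H − T_C) ⇒ T_H = T_C·(1 + 1/COP_R) = 271.00 × (1 + 1/9.68) = 299 K.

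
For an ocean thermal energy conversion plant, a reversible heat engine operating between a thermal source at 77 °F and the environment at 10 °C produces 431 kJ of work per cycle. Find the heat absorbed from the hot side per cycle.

Q_H ≈ 8570 kJ

T_H = 77 °F → (77 − 32) × 5/9 = 25.00 °C = 298.15 K.
T_C = 10 °C → 10 + 273.15 = 283.15 K.
The Carnot efficiency is η = 1 − T_C/T_H = 1 − 283.15/298.15 = 0.0503.
Q_H = W/η = 431/0.0503 = 8570 kJ.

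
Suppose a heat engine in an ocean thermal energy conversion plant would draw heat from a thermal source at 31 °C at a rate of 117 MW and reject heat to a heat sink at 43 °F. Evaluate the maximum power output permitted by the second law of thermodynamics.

T_H = 31 °C → 31 + 273.15 = 304.15 K.
T_C = 43 °F → (43 − 32) × 5/9 = 6.11 °C = 279.26 K.
The second-law ceiling is the Carnot efficiency, η_max = 1 − T_C/T_H = 1 − 279.26/304.15 = 0.0818.
W_max = η_max · Q_H = 0.0818 × 117 = 9.57 MW.

Ẇ_max ≈ 9.57 MW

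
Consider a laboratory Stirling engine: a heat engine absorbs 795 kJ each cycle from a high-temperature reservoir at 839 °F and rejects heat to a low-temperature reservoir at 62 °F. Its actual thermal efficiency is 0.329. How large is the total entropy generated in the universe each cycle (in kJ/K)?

T_H = 839 °F → (839 − 32) × 5/9 = 448.33 °C = 721.48 K.
T_C = 62 °F → (62 − 32) × 5/9 = 16.67 °C = 289.82 K.
W = η·Q_H = 0.329 × 795 = 261.6 kJ, so Q_C = Q_H − W = 533.4 kJ.
Entropy balance on the reservoirs: −Q_H/T_H = -1.102 kJ/K, +Q_C/T_C = 1.841 kJ/K.
ΔS_univ = −Q_H/T_H + Q_C/T_C = 0.739 kJ/K (> 0, since η = 0.329 < η_Carnot = 0.598).

ΔS_univ ≈ 0.739 kJ/K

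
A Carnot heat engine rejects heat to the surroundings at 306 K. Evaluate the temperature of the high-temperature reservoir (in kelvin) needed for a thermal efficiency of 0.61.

From η = 1 − T_C/T_H, solving for T_H gives T_H = T_C/(1 − η) = 306.00/(1 − 0.61) = 784.6 K.

T_H ≈ 784.6 K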